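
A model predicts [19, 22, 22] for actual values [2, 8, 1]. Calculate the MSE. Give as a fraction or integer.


MSE = (1/3) * ((2-19)^2=289 + (8-22)^2=196 + (1-22)^2=441). Sum = 926. MSE = 926/3.

926/3


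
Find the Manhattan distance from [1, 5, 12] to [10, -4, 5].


d = sum of absolute differences: |1-10|=9 + |5--4|=9 + |12-5|=7 = 25.

25


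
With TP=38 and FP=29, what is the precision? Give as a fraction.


Precision = TP / (TP + FP) = 38 / 67 = 38/67.

38/67


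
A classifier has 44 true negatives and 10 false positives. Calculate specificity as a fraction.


Specificity = TN / (TN + FP) = 44 / 54 = 22/27.

22/27


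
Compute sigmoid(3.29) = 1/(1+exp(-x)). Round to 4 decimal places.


sigma(3.29) = 1/(1+e^(-3.29)) = 1/(1+0.037254) = 1/1.037254 = 0.9641.

0.9641


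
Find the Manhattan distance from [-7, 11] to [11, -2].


d = sum of absolute differences: |-7-11|=18 + |11--2|=13 = 31.

31


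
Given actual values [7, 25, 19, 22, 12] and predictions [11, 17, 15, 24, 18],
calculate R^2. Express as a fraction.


Mean(y) = 17. SS_res = 136. SS_tot = 218. R^2 = 1 - 136/(218) = 41/109.

41/109


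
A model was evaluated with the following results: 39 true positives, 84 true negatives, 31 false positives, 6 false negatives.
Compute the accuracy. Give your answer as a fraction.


Accuracy = (TP + TN) / (TP + TN + FP + FN) = (39 + 84) / 160 = 123/160.

123/160


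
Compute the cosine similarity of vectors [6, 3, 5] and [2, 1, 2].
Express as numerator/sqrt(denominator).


dot = 25. |a|^2 = 70, |b|^2 = 9. cos = 25/sqrt(630).

25/sqrt(630)


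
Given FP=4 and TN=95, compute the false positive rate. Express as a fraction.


FPR = FP / (FP + TN) = 4 / 99 = 4/99.

4/99


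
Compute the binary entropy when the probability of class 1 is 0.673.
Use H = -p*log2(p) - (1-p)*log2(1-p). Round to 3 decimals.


H = -0.673*log2(0.673) - 0.327*log2(0.327) = 0.912.

0.912


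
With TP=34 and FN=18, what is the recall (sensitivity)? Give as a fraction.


Recall = TP / (TP + FN) = 34 / 52 = 17/26.

17/26


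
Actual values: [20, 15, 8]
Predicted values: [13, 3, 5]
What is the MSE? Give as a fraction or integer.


MSE = (1/3) * ((20-13)^2=49 + (15-3)^2=144 + (8-5)^2=9). Sum = 202. MSE = 202/3.

202/3


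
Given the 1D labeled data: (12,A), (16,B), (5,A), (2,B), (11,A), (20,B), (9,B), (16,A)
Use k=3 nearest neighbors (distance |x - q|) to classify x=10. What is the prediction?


Distances: |12-10|=2, |16-10|=6, |5-10|=5, |2-10|=8, |11-10|=1, |20-10|=10, |9-10|=1, |16-10|=6. 3 nearest: (11,A), (9,B), (12,A). Counts: {'A': 2, 'B': 1}. Majority class: A.

A


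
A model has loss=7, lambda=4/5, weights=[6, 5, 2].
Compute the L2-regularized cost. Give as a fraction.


L2 sq norm = sum(w^2) = 65. J = 7 + 4/5 * 65 = 59.

59


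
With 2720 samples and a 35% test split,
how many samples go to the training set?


Test set = 2720 * 35% = 952. Training set = 2720 - 952 = 1768.

1768


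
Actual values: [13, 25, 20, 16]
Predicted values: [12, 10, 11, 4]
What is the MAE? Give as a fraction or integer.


MAE = (1/4) * (|13-12|=1 + |25-10|=15 + |20-11|=9 + |16-4|=12). Sum = 37. MAE = 37/4.

37/4


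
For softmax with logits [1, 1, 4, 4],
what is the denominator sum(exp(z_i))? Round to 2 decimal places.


Denom = e^1=2.7183 + e^1=2.7183 + e^4=54.5982 + e^4=54.5982. Sum = 114.6330, which rounds to 114.63.

114.63


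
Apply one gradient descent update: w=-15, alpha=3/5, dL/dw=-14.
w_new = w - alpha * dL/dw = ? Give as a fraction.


w_new = -15 - 3/5 * -14 = -15 - -42/5 = -33/5.

-33/5


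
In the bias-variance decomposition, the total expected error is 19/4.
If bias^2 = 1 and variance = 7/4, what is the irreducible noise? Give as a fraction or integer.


Total error = bias^2 + variance + irreducible noise. So irreducible noise = 19/4 - 1 - 7/4 = 2.

2


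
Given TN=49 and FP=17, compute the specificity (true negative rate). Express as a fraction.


Specificity = TN / (TN + FP) = 49 / 66 = 49/66.

49/66


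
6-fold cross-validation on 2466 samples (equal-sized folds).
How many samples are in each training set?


Each validation fold has 2466/6 = 411 samples. Training set = 2466 - 411 = 2055.

2055


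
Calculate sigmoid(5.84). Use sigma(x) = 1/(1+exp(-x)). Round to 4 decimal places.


sigma(5.84) = 1/(1+e^(-5.84)) = 1/(1+0.002909) = 1/1.002909 = 0.9971.

0.9971


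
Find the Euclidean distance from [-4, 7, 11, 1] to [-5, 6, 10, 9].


d = sqrt(sum of squared differences). (-4--5)^2=1, (7-6)^2=1, (11-10)^2=1, (1-9)^2=64. Sum = 67.

sqrt(67)


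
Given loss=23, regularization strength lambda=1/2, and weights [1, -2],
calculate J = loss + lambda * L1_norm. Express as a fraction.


L1 norm = sum(|w|) = 3. J = 23 + 1/2 * 3 = 49/2.

49/2


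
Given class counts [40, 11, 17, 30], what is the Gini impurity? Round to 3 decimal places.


Total = 98. Proportions: 40/98, 11/98, 17/98, 30/98. sum(p_i^2) = 0.3030. Gini = 1 - 0.3030 = 0.6970, which rounds to 0.697.

0.697


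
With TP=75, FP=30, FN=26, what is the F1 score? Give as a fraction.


Precision = 75/105 = 5/7. Recall = 75/101 = 75/101. F1 = 2*P*R/(P+R) = 75/103.

75/103


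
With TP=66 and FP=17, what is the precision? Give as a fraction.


Precision = TP / (TP + FP) = 66 / 83 = 66/83.

66/83


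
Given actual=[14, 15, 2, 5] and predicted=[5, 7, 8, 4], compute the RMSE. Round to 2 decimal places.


MSE = 45.5000. RMSE = sqrt(45.5000) = 6.75.

6.75


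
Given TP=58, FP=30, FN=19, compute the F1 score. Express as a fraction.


Precision = 58/88 = 29/44. Recall = 58/77 = 58/77. F1 = 2*P*R/(P+R) = 116/165.

116/165


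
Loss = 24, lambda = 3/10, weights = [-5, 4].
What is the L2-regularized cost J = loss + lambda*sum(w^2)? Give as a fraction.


L2 sq norm = sum(w^2) = 41. J = 24 + 3/10 * 41 = 363/10.

363/10


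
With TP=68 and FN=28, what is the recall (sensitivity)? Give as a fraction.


Recall = TP / (TP + FN) = 68 / 96 = 17/24.

17/24


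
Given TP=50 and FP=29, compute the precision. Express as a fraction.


Precision = TP / (TP + FP) = 50 / 79 = 50/79.

50/79


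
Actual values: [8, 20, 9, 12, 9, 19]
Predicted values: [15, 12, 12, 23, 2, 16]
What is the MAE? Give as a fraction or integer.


MAE = (1/6) * (|8-15|=7 + |20-12|=8 + |9-12|=3 + |12-23|=11 + |9-2|=7 + |19-16|=3). Sum = 39. MAE = 13/2.

13/2


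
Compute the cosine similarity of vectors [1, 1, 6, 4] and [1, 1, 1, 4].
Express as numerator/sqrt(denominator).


dot = 24. |a|^2 = 54, |b|^2 = 19. cos = 24/sqrt(1026).

24/sqrt(1026)


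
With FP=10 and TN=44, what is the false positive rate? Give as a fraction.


FPR = FP / (FP + TN) = 10 / 54 = 5/27.

5/27


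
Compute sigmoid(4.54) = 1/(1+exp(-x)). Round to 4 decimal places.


sigma(4.54) = 1/(1+e^(-4.54)) = 1/(1+0.010673) = 1/1.010673 = 0.9894.

0.9894


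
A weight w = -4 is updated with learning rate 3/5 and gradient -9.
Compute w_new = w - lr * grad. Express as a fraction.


w_new = -4 - 3/5 * -9 = -4 - -27/5 = 7/5.

7/5


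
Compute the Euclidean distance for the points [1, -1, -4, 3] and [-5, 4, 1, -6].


d = sqrt(sum of squared differences). (1--5)^2=36, (-1-4)^2=25, (-4-1)^2=25, (3--6)^2=81. Sum = 167.

sqrt(167)


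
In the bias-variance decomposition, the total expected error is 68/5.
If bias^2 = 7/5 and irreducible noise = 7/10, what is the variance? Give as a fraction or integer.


Total error = bias^2 + variance + irreducible noise. So variance = 68/5 - 7/5 - 7/10 = 23/2.

23/2


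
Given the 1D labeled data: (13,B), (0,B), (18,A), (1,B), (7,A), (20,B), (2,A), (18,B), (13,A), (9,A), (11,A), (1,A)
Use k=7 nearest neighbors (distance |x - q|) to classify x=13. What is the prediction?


Distances: |13-13|=0, |0-13|=13, |18-13|=5, |1-13|=12, |7-13|=6, |20-13|=7, |2-13|=11, |18-13|=5, |13-13|=0, |9-13|=4, |11-13|=2, |1-13|=12. 7 nearest: (13,A), (13,B), (11,A), (9,A), (18,A), (18,B), (7,A). Counts: {'A': 5, 'B': 2}. Majority class: A.

A


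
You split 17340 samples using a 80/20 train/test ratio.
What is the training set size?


Test set = 17340 * 20% = 3468. Training set = 17340 - 3468 = 13872.

13872


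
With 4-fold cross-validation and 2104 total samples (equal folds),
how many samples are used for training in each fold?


Each validation fold has 2104/4 = 526 samples. Training set = 2104 - 526 = 1578.

1578


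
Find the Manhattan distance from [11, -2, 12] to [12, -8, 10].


d = sum of absolute differences: |11-12|=1 + |-2--8|=6 + |12-10|=2 = 9.

9


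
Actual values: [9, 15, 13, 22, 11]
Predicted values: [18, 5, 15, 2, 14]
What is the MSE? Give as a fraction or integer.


MSE = (1/5) * ((9-18)^2=81 + (15-5)^2=100 + (13-15)^2=4 + (22-2)^2=400 + (11-14)^2=9). Sum = 594. MSE = 594/5.

594/5


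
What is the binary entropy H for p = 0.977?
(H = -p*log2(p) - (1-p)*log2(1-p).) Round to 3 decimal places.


H = -0.977*log2(0.977) - 0.023*log2(0.023) = 0.158.

0.158


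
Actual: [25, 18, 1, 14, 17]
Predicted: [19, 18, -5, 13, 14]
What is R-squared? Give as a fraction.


Mean(y) = 15. SS_res = 82. SS_tot = 310. R^2 = 1 - 82/(310) = 114/155.

114/155


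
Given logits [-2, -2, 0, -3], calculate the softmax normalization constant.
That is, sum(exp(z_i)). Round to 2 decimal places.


Denom = e^-2=0.1353 + e^-2=0.1353 + e^0=1.0000 + e^-3=0.0498. Sum = 1.3204, which rounds to 1.32.

1.32


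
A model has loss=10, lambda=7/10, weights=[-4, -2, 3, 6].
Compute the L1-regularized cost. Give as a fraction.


L1 norm = sum(|w|) = 15. J = 10 + 7/10 * 15 = 41/2.

41/2


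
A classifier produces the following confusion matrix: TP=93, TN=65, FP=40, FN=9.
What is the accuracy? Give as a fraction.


Accuracy = (TP + TN) / (TP + TN + FP + FN) = (93 + 65) / 207 = 158/207.

158/207


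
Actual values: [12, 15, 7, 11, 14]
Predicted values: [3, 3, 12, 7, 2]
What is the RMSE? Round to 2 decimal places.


MSE = 82.0000. RMSE = sqrt(82.0000) = 9.06.

9.06


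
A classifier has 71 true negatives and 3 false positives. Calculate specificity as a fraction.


Specificity = TN / (TN + FP) = 71 / 74 = 71/74.

71/74


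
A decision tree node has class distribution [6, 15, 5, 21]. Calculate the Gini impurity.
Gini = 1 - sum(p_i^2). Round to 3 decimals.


Total = 47. Proportions: 6/47, 15/47, 5/47, 21/47. sum(p_i^2) = 0.3291. Gini = 1 - 0.3291 = 0.6709, which rounds to 0.671.

0.671


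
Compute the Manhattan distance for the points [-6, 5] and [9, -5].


d = sum of absolute differences: |-6-9|=15 + |5--5|=10 = 25.

25


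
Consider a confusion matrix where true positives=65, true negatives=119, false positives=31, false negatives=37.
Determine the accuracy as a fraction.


Accuracy = (TP + TN) / (TP + TN + FP + FN) = (65 + 119) / 252 = 46/63.

46/63


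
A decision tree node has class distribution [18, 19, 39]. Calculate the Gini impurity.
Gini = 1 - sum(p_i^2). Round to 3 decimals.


Total = 76. Proportions: 18/76, 19/76, 39/76. sum(p_i^2) = 0.3819. Gini = 1 - 0.3819 = 0.6181, which rounds to 0.618.

0.618


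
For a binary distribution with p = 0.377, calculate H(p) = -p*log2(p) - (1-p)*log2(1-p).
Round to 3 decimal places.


H = -0.377*log2(0.377) - 0.623*log2(0.623) = 0.956.

0.956


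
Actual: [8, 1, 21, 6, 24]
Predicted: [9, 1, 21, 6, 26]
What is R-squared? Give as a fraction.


Mean(y) = 12. SS_res = 5. SS_tot = 398. R^2 = 1 - 5/(398) = 393/398.

393/398


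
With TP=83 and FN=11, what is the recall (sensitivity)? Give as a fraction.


Recall = TP / (TP + FN) = 83 / 94 = 83/94.

83/94


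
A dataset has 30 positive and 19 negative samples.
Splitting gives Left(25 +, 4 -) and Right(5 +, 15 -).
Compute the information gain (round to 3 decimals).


H(parent) = 0.9633. H(left) = 0.5788, H(right) = 0.8113. Weighted = (29/49)*0.5788 + (20/49)*0.8113 = 0.6737. IG = 0.9633 - 0.6737 = 0.2896, which rounds to 0.290.

0.290


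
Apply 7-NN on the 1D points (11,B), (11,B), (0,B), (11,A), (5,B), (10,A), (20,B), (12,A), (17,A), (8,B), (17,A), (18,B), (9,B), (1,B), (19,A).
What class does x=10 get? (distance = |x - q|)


Distances: |11-10|=1, |11-10|=1, |0-10|=10, |11-10|=1, |5-10|=5, |10-10|=0, |20-10|=10, |12-10|=2, |17-10|=7, |8-10|=2, |17-10|=7, |18-10|=8, |9-10|=1, |1-10|=9, |19-10|=9. 7 nearest: (10,A), (11,A), (11,B), (11,B), (9,B), (12,A), (8,B). Counts: {'A': 3, 'B': 4}. Majority class: B.

B


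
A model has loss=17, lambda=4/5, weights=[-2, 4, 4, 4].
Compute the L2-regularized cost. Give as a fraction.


L2 sq norm = sum(w^2) = 52. J = 17 + 4/5 * 52 = 293/5.

293/5


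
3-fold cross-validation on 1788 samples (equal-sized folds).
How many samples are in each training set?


Each validation fold has 1788/3 = 596 samples. Training set = 1788 - 596 = 1192.

1192


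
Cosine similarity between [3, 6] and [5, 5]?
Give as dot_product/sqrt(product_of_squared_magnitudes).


dot = 45. |a|^2 = 45, |b|^2 = 50. cos = 45/sqrt(2250).

45/sqrt(2250)


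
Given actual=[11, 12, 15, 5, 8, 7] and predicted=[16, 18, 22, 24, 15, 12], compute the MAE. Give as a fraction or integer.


MAE = (1/6) * (|11-16|=5 + |12-18|=6 + |15-22|=7 + |5-24|=19 + |8-15|=7 + |7-12|=5). Sum = 49. MAE = 49/6.

49/6


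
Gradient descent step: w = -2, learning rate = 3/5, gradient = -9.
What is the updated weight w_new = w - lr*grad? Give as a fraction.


w_new = -2 - 3/5 * -9 = -2 - -27/5 = 17/5.

17/5


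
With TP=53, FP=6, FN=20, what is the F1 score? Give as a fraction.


Precision = 53/59 = 53/59. Recall = 53/73 = 53/73. F1 = 2*P*R/(P+R) = 53/66.

53/66


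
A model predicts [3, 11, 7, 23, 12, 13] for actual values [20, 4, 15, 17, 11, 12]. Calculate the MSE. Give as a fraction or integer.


MSE = (1/6) * ((20-3)^2=289 + (4-11)^2=49 + (15-7)^2=64 + (17-23)^2=36 + (11-12)^2=1 + (12-13)^2=1). Sum = 440. MSE = 220/3.

220/3


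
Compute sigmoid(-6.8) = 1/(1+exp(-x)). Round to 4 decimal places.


sigma(-6.8) = 1/(1+e^(6.8)) = 1/(1+897.847292) = 1/898.847292 = 0.0011.

0.0011


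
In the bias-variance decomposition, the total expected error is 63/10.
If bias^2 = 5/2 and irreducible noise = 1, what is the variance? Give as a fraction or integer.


Total error = bias^2 + variance + irreducible noise. So variance = 63/10 - 5/2 - 1 = 14/5.

14/5


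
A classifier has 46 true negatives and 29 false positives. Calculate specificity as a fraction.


Specificity = TN / (TN + FP) = 46 / 75 = 46/75.

46/75


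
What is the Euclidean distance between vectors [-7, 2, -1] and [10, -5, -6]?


d = sqrt(sum of squared differences). (-7-10)^2=289, (2--5)^2=49, (-1--6)^2=25. Sum = 363.

sqrt(363)


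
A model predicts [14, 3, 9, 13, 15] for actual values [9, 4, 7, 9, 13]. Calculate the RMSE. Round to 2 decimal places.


MSE = 10.0000. RMSE = sqrt(10.0000) = 3.16.

3.16


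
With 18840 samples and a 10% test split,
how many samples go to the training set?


Test set = 18840 * 10% = 1884. Training set = 18840 - 1884 = 16956.

16956


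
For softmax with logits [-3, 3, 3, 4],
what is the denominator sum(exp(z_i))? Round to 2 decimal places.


Denom = e^-3=0.0498 + e^3=20.0855 + e^3=20.0855 + e^4=54.5982. Sum = 94.8190, which rounds to 94.82.

94.82


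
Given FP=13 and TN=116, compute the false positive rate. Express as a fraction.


FPR = FP / (FP + TN) = 13 / 129 = 13/129.

13/129


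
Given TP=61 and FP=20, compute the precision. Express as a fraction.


Precision = TP / (TP + FP) = 61 / 81 = 61/81.

61/81


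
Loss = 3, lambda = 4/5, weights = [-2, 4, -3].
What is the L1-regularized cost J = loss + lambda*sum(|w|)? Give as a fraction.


L1 norm = sum(|w|) = 9. J = 3 + 4/5 * 9 = 51/5.

51/5


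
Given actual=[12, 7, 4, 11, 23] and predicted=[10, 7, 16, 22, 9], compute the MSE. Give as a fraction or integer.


MSE = (1/5) * ((12-10)^2=4 + (7-7)^2=0 + (4-16)^2=144 + (11-22)^2=121 + (23-9)^2=196). Sum = 465. MSE = 93.

93


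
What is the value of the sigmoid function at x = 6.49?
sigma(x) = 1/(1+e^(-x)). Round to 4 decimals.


sigma(6.49) = 1/(1+e^(-6.49)) = 1/(1+0.001519) = 1/1.001519 = 0.9985.

0.9985


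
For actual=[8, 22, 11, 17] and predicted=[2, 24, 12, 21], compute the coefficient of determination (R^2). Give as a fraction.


Mean(y) = 29/2. SS_res = 57. SS_tot = 117. R^2 = 1 - 57/(117) = 20/39.

20/39


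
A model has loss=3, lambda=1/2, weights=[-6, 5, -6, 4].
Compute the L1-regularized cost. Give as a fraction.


L1 norm = sum(|w|) = 21. J = 3 + 1/2 * 21 = 27/2.

27/2


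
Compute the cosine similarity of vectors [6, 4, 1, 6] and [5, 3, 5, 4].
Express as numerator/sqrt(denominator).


dot = 71. |a|^2 = 89, |b|^2 = 75. cos = 71/sqrt(6675).

71/sqrt(6675)


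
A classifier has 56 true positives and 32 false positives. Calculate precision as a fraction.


Precision = TP / (TP + FP) = 56 / 88 = 7/11.

7/11


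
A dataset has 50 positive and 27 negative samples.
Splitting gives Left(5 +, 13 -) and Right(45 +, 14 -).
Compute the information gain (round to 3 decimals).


H(parent) = 0.9346. H(left) = 0.8524, H(right) = 0.7905. Weighted = (18/77)*0.8524 + (59/77)*0.7905 = 0.8050. IG = 0.9346 - 0.8050 = 0.1296, which rounds to 0.130.

0.130


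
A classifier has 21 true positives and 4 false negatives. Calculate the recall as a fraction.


Recall = TP / (TP + FN) = 21 / 25 = 21/25.

21/25


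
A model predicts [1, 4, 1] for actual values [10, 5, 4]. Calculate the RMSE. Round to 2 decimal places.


MSE = 30.3333. RMSE = sqrt(30.3333) = 5.51.

5.51


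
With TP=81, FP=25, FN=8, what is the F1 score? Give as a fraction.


Precision = 81/106 = 81/106. Recall = 81/89 = 81/89. F1 = 2*P*R/(P+R) = 54/65.

54/65


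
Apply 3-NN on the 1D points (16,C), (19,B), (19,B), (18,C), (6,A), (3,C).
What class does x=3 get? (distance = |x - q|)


Distances: |16-3|=13, |19-3|=16, |19-3|=16, |18-3|=15, |6-3|=3, |3-3|=0. 3 nearest: (3,C), (6,A), (16,C). Counts: {'C': 2, 'A': 1}. Majority class: C.

C


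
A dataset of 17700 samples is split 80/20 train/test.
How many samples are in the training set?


Test set = 17700 * 20% = 3540. Training set = 17700 - 3540 = 14160.

14160


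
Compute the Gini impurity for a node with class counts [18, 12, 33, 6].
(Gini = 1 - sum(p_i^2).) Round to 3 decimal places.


Total = 69. Proportions: 18/69, 12/69, 33/69, 6/69. sum(p_i^2) = 0.3346. Gini = 1 - 0.3346 = 0.6654, which rounds to 0.665.

0.665


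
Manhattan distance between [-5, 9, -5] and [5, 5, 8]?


d = sum of absolute differences: |-5-5|=10 + |9-5|=4 + |-5-8|=13 = 27.

27


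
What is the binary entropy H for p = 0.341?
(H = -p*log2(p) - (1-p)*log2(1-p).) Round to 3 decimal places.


H = -0.341*log2(0.341) - 0.659*log2(0.659) = 0.926.

0.926


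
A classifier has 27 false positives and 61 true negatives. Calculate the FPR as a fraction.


FPR = FP / (FP + TN) = 27 / 88 = 27/88.

27/88


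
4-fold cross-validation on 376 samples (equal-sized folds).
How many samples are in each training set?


Each validation fold has 376/4 = 94 samples. Training set = 376 - 94 = 282.

282


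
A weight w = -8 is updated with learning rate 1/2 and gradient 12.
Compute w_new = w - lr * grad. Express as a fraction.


w_new = -8 - 1/2 * 12 = -8 - 6 = -14.

-14


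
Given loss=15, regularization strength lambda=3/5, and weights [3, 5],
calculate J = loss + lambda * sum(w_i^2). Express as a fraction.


L2 sq norm = sum(w^2) = 34. J = 15 + 3/5 * 34 = 177/5.

177/5


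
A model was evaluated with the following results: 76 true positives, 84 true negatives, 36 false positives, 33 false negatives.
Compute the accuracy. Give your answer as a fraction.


Accuracy = (TP + TN) / (TP + TN + FP + FN) = (76 + 84) / 229 = 160/229.

160/229


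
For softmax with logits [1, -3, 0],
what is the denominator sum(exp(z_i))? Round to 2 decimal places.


Denom = e^1=2.7183 + e^-3=0.0498 + e^0=1.0000. Sum = 3.7681, which rounds to 3.77.

3.77


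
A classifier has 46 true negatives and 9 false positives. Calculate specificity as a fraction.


Specificity = TN / (TN + FP) = 46 / 55 = 46/55.

46/55


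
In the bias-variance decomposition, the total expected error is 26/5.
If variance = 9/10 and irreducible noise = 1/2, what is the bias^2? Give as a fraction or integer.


Total error = bias^2 + variance + irreducible noise. So bias^2 = 26/5 - 9/10 - 1/2 = 19/5.

19/5


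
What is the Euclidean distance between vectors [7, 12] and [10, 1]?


d = sqrt(sum of squared differences). (7-10)^2=9, (12-1)^2=121. Sum = 130.

sqrt(130)


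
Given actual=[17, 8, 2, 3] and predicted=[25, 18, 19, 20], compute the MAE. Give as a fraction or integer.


MAE = (1/4) * (|17-25|=8 + |8-18|=10 + |2-19|=17 + |3-20|=17). Sum = 52. MAE = 13.

13


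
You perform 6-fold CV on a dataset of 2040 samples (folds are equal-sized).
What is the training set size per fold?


Each validation fold has 2040/6 = 340 samples. Training set = 2040 - 340 = 1700.

1700


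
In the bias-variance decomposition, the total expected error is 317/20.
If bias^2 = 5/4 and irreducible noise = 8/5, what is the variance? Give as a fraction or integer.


Total error = bias^2 + variance + irreducible noise. So variance = 317/20 - 5/4 - 8/5 = 13.

13


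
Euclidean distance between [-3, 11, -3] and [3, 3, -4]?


d = sqrt(sum of squared differences). (-3-3)^2=36, (11-3)^2=64, (-3--4)^2=1. Sum = 101.

sqrt(101)


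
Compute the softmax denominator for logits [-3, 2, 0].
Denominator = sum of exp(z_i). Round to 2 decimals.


Denom = e^-3=0.0498 + e^2=7.3891 + e^0=1.0000. Sum = 8.4389, which rounds to 8.44.

8.44


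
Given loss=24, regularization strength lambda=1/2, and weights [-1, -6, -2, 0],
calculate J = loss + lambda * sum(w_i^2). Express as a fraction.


L2 sq norm = sum(w^2) = 41. J = 24 + 1/2 * 41 = 89/2.

89/2


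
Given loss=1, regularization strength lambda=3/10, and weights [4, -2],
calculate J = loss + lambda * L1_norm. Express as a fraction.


L1 norm = sum(|w|) = 6. J = 1 + 3/10 * 6 = 14/5.

14/5


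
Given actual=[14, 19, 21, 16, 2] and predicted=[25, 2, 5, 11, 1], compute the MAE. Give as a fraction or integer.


MAE = (1/5) * (|14-25|=11 + |19-2|=17 + |21-5|=16 + |16-11|=5 + |2-1|=1). Sum = 50. MAE = 10.

10


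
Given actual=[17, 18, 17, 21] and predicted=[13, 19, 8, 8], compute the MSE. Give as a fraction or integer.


MSE = (1/4) * ((17-13)^2=16 + (18-19)^2=1 + (17-8)^2=81 + (21-8)^2=169). Sum = 267. MSE = 267/4.

267/4


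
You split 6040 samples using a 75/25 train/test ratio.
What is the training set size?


Test set = 6040 * 25% = 1510. Training set = 6040 - 1510 = 4530.

4530


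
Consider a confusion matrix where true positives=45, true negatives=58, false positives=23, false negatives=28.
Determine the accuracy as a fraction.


Accuracy = (TP + TN) / (TP + TN + FP + FN) = (45 + 58) / 154 = 103/154.

103/154


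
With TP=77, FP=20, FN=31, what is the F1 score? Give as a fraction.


Precision = 77/97 = 77/97. Recall = 77/108 = 77/108. F1 = 2*P*R/(P+R) = 154/205.

154/205


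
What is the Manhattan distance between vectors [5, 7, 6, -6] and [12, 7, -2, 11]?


d = sum of absolute differences: |5-12|=7 + |7-7|=0 + |6--2|=8 + |-6-11|=17 = 32.

32


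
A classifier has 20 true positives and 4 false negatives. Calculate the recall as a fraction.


Recall = TP / (TP + FN) = 20 / 24 = 5/6.

5/6


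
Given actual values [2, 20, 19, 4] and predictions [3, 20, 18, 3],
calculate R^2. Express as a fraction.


Mean(y) = 45/4. SS_res = 3. SS_tot = 1099/4. R^2 = 1 - 3/(1099/4) = 1087/1099.

1087/1099


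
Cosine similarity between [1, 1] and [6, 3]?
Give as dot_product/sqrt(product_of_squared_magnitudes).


dot = 9. |a|^2 = 2, |b|^2 = 45. cos = 9/sqrt(90).

9/sqrt(90)


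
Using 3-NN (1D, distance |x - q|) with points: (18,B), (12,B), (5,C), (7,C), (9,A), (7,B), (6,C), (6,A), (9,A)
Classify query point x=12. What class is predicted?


Distances: |18-12|=6, |12-12|=0, |5-12|=7, |7-12|=5, |9-12|=3, |7-12|=5, |6-12|=6, |6-12|=6, |9-12|=3. 3 nearest: (12,B), (9,A), (9,A). Counts: {'B': 1, 'A': 2}. Majority class: A.

A


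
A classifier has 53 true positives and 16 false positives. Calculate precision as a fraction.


Precision = TP / (TP + FP) = 53 / 69 = 53/69.

53/69


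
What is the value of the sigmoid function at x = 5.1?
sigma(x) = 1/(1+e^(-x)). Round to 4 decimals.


sigma(5.1) = 1/(1+e^(-5.1)) = 1/(1+0.006097) = 1/1.006097 = 0.9939.

0.9939


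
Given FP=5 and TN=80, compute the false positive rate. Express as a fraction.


FPR = FP / (FP + TN) = 5 / 85 = 1/17.

1/17


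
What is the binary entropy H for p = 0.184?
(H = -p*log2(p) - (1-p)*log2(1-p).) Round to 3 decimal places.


H = -0.184*log2(0.184) - 0.816*log2(0.816) = 0.689.

0.689


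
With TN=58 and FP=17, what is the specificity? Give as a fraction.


Specificity = TN / (TN + FP) = 58 / 75 = 58/75.

58/75


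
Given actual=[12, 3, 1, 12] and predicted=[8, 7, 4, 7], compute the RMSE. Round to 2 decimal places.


MSE = 16.5000. RMSE = sqrt(16.5000) = 4.06.

4.06


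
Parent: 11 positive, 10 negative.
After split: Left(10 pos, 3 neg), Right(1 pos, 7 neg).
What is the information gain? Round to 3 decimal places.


H(parent) = 0.9984. H(left) = 0.7793, H(right) = 0.5436. Weighted = (13/21)*0.7793 + (8/21)*0.5436 = 0.6895. IG = 0.9984 - 0.6895 = 0.3089, which rounds to 0.309.

0.309


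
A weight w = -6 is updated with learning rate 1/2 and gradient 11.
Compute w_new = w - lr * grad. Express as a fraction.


w_new = -6 - 1/2 * 11 = -6 - 11/2 = -23/2.

-23/2


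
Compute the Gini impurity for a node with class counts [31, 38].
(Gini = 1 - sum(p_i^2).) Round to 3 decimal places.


Total = 69. Proportions: 31/69, 38/69. sum(p_i^2) = 0.5051. Gini = 1 - 0.5051 = 0.4949, which rounds to 0.495.

0.495


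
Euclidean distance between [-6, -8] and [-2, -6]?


d = sqrt(sum of squared differences). (-6--2)^2=16, (-8--6)^2=4. Sum = 20.

sqrt(20)


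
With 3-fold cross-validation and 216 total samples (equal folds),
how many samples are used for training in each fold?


Each validation fold has 216/3 = 72 samples. Training set = 216 - 72 = 144.

144


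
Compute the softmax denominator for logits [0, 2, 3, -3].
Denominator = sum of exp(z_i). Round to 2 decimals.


Denom = e^0=1.0000 + e^2=7.3891 + e^3=20.0855 + e^-3=0.0498. Sum = 28.5244, which rounds to 28.52.

28.52


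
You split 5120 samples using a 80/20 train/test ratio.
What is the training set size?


Test set = 5120 * 20% = 1024. Training set = 5120 - 1024 = 4096.

4096


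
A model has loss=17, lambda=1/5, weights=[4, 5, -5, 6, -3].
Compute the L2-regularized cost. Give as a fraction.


L2 sq norm = sum(w^2) = 111. J = 17 + 1/5 * 111 = 196/5.

196/5


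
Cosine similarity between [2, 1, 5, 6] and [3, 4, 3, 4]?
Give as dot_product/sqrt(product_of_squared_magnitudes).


dot = 49. |a|^2 = 66, |b|^2 = 50. cos = 49/sqrt(3300).

49/sqrt(3300)


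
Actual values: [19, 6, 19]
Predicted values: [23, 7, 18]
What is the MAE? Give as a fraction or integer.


MAE = (1/3) * (|19-23|=4 + |6-7|=1 + |19-18|=1). Sum = 6. MAE = 2.

2


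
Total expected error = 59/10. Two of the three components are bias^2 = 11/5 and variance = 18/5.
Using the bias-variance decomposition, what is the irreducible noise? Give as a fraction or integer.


Total error = bias^2 + variance + irreducible noise. So irreducible noise = 59/10 - 11/5 - 18/5 = 1/10.

1/10


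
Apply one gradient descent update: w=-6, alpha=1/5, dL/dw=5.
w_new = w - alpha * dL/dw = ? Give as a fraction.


w_new = -6 - 1/5 * 5 = -6 - 1 = -7.

-7


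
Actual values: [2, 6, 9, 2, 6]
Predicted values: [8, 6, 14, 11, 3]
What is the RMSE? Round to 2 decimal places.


MSE = 30.2000. RMSE = sqrt(30.2000) = 5.50.

5.50


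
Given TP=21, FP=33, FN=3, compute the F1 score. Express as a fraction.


Precision = 21/54 = 7/18. Recall = 21/24 = 7/8. F1 = 2*P*R/(P+R) = 7/13.

7/13


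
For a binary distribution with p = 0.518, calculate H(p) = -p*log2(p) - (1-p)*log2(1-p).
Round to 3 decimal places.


H = -0.518*log2(0.518) - 0.482*log2(0.482) = 0.999.

0.999


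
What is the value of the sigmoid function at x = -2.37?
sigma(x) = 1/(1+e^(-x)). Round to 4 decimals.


sigma(-2.37) = 1/(1+e^(2.37)) = 1/(1+10.697392) = 1/11.697392 = 0.0855.

0.0855


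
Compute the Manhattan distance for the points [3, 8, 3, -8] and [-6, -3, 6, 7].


d = sum of absolute differences: |3--6|=9 + |8--3|=11 + |3-6|=3 + |-8-7|=15 = 38.

38


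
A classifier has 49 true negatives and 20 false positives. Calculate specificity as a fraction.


Specificity = TN / (TN + FP) = 49 / 69 = 49/69.

49/69


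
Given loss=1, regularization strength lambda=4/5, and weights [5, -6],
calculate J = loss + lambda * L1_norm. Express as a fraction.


L1 norm = sum(|w|) = 11. J = 1 + 4/5 * 11 = 49/5.

49/5


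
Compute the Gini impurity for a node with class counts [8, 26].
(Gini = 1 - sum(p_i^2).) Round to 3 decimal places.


Total = 34. Proportions: 8/34, 26/34. sum(p_i^2) = 0.6401. Gini = 1 - 0.6401 = 0.3599, which rounds to 0.360.

0.360


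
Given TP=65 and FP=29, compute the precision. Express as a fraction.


Precision = TP / (TP + FP) = 65 / 94 = 65/94.

65/94


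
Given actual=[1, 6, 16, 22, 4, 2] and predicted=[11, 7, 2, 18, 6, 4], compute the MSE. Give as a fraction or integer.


MSE = (1/6) * ((1-11)^2=100 + (6-7)^2=1 + (16-2)^2=196 + (22-18)^2=16 + (4-6)^2=4 + (2-4)^2=4). Sum = 321. MSE = 107/2.

107/2


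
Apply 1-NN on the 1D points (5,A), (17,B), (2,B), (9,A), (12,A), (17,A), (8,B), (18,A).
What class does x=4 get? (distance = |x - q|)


Distances: |5-4|=1, |17-4|=13, |2-4|=2, |9-4|=5, |12-4|=8, |17-4|=13, |8-4|=4, |18-4|=14. 1 nearest: (5,A). Counts: {'A': 1}. Majority class: A.

A


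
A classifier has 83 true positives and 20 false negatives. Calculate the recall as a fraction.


Recall = TP / (TP + FN) = 83 / 103 = 83/103.

83/103


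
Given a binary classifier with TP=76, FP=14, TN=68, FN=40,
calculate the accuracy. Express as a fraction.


Accuracy = (TP + TN) / (TP + TN + FP + FN) = (76 + 68) / 198 = 8/11.

8/11


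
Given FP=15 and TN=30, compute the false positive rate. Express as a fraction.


FPR = FP / (FP + TN) = 15 / 45 = 1/3.

1/3


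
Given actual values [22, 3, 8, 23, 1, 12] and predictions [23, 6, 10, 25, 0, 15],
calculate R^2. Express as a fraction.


Mean(y) = 23/2. SS_res = 28. SS_tot = 875/2. R^2 = 1 - 28/(875/2) = 117/125.

117/125


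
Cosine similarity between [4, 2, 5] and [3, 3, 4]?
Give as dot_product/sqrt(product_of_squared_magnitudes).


dot = 38. |a|^2 = 45, |b|^2 = 34. cos = 38/sqrt(1530).

38/sqrt(1530)


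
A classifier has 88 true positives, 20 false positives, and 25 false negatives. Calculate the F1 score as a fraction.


Precision = 88/108 = 22/27. Recall = 88/113 = 88/113. F1 = 2*P*R/(P+R) = 176/221.

176/221


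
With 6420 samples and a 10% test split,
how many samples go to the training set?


Test set = 6420 * 10% = 642. Training set = 6420 - 642 = 5778.

5778


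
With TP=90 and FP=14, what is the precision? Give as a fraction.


Precision = TP / (TP + FP) = 90 / 104 = 45/52.

45/52


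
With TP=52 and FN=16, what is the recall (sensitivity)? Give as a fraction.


Recall = TP / (TP + FN) = 52 / 68 = 13/17.

13/17


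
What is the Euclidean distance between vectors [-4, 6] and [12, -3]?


d = sqrt(sum of squared differences). (-4-12)^2=256, (6--3)^2=81. Sum = 337.

sqrt(337)


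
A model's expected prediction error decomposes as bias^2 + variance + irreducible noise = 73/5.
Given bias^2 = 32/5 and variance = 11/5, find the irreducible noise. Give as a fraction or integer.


Total error = bias^2 + variance + irreducible noise. So irreducible noise = 73/5 - 32/5 - 11/5 = 6.

6


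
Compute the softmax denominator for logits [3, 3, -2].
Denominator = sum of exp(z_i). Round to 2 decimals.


Denom = e^3=20.0855 + e^3=20.0855 + e^-2=0.1353. Sum = 40.3063, which rounds to 40.31.

40.31


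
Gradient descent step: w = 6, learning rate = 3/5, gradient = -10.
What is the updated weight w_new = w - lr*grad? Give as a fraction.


w_new = 6 - 3/5 * -10 = 6 - -6 = 12.

12


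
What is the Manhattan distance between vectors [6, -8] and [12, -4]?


d = sum of absolute differences: |6-12|=6 + |-8--4|=4 = 10.

10


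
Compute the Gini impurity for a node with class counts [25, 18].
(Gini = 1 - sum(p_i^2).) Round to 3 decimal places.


Total = 43. Proportions: 25/43, 18/43. sum(p_i^2) = 0.5133. Gini = 1 - 0.5133 = 0.4867, which rounds to 0.487.

0.487


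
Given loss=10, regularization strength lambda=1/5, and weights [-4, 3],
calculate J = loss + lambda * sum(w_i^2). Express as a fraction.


L2 sq norm = sum(w^2) = 25. J = 10 + 1/5 * 25 = 15.

15


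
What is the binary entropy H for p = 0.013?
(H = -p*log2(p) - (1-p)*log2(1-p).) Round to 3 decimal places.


H = -0.013*log2(0.013) - 0.987*log2(0.987) = 0.100.

0.100


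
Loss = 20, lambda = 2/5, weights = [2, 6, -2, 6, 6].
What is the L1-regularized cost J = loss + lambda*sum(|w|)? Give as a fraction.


L1 norm = sum(|w|) = 22. J = 20 + 2/5 * 22 = 144/5.

144/5


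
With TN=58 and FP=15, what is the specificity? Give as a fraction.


Specificity = TN / (TN + FP) = 58 / 73 = 58/73.

58/73


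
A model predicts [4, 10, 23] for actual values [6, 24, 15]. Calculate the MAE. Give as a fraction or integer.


MAE = (1/3) * (|6-4|=2 + |24-10|=14 + |15-23|=8). Sum = 24. MAE = 8.

8


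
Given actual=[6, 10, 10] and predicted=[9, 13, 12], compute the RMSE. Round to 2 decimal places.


MSE = 7.3333. RMSE = sqrt(7.3333) = 2.71.

2.71


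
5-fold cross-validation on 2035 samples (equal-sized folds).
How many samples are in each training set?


Each validation fold has 2035/5 = 407 samples. Training set = 2035 - 407 = 1628.

1628


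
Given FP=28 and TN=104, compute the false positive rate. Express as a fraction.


FPR = FP / (FP + TN) = 28 / 132 = 7/33.

7/33


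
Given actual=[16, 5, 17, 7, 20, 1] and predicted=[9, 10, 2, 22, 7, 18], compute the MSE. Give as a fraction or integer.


MSE = (1/6) * ((16-9)^2=49 + (5-10)^2=25 + (17-2)^2=225 + (7-22)^2=225 + (20-7)^2=169 + (1-18)^2=289). Sum = 982. MSE = 491/3.

491/3


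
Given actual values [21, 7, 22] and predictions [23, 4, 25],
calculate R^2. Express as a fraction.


Mean(y) = 50/3. SS_res = 22. SS_tot = 422/3. R^2 = 1 - 22/(422/3) = 178/211.

178/211


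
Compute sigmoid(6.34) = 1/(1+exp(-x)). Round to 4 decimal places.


sigma(6.34) = 1/(1+e^(-6.34)) = 1/(1+0.001764) = 1/1.001764 = 0.9982.

0.9982


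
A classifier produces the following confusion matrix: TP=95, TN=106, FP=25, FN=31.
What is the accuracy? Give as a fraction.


Accuracy = (TP + TN) / (TP + TN + FP + FN) = (95 + 106) / 257 = 201/257.

201/257


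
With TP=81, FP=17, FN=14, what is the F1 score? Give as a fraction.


Precision = 81/98 = 81/98. Recall = 81/95 = 81/95. F1 = 2*P*R/(P+R) = 162/193.

162/193


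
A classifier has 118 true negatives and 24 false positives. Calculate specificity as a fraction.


Specificity = TN / (TN + FP) = 118 / 142 = 59/71.

59/71


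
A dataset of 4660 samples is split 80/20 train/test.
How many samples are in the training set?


Test set = 4660 * 20% = 932. Training set = 4660 - 932 = 3728.

3728


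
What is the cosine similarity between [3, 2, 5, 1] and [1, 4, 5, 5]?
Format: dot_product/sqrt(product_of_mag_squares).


dot = 41. |a|^2 = 39, |b|^2 = 67. cos = 41/sqrt(2613).

41/sqrt(2613)


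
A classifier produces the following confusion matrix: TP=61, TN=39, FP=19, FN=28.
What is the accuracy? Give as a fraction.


Accuracy = (TP + TN) / (TP + TN + FP + FN) = (61 + 39) / 147 = 100/147.

100/147


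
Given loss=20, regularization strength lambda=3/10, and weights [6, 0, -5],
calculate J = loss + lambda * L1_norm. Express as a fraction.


L1 norm = sum(|w|) = 11. J = 20 + 3/10 * 11 = 233/10.

233/10


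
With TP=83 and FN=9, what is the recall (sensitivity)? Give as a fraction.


Recall = TP / (TP + FN) = 83 / 92 = 83/92.

83/92


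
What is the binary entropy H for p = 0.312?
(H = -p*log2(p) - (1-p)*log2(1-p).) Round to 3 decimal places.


H = -0.312*log2(0.312) - 0.688*log2(0.688) = 0.895.

0.895


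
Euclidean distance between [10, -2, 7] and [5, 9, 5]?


d = sqrt(sum of squared differences). (10-5)^2=25, (-2-9)^2=121, (7-5)^2=4. Sum = 150.

sqrt(150)


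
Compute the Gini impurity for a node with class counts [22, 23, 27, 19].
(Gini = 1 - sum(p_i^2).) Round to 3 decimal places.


Total = 91. Proportions: 22/91, 23/91, 27/91, 19/91. sum(p_i^2) = 0.2540. Gini = 1 - 0.2540 = 0.7460, which rounds to 0.746.

0.746


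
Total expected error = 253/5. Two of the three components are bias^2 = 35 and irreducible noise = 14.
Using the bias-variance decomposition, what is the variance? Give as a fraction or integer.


Total error = bias^2 + variance + irreducible noise. So variance = 253/5 - 35 - 14 = 8/5.

8/5


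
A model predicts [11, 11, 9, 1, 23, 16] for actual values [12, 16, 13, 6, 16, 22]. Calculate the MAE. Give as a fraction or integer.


MAE = (1/6) * (|12-11|=1 + |16-11|=5 + |13-9|=4 + |6-1|=5 + |16-23|=7 + |22-16|=6). Sum = 28. MAE = 14/3.

14/3


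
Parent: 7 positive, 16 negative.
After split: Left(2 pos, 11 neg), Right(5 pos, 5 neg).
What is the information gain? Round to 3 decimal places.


H(parent) = 0.8865. H(left) = 0.6194, H(right) = 1.0000. Weighted = (13/23)*0.6194 + (10/23)*1.0000 = 0.7849. IG = 0.8865 - 0.7849 = 0.1016, which rounds to 0.102.

0.102


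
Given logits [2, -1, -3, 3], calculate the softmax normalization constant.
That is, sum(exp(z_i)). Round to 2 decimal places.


Denom = e^2=7.3891 + e^-1=0.3679 + e^-3=0.0498 + e^3=20.0855. Sum = 27.8923, which rounds to 27.89.

27.89


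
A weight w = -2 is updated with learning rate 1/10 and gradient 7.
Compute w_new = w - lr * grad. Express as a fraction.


w_new = -2 - 1/10 * 7 = -2 - 7/10 = -27/10.

-27/10


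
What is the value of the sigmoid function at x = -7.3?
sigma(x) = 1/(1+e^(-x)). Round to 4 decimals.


sigma(-7.3) = 1/(1+e^(7.3)) = 1/(1+1480.299928) = 1/1481.299928 = 0.0007.

0.0007


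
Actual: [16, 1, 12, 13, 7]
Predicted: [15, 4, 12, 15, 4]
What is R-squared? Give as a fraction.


Mean(y) = 49/5. SS_res = 23. SS_tot = 694/5. R^2 = 1 - 23/(694/5) = 579/694.

579/694


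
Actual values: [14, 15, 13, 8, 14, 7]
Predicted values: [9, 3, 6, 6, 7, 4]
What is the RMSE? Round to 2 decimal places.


MSE = 46.6667. RMSE = sqrt(46.6667) = 6.83.

6.83


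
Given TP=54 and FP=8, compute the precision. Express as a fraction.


Precision = TP / (TP + FP) = 54 / 62 = 27/31.

27/31


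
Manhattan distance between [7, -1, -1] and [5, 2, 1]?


d = sum of absolute differences: |7-5|=2 + |-1-2|=3 + |-1-1|=2 = 7.

7


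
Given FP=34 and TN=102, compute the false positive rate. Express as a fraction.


FPR = FP / (FP + TN) = 34 / 136 = 1/4.

1/4


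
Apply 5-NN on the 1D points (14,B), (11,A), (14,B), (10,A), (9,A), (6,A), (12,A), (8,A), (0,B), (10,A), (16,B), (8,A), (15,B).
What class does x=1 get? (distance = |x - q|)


Distances: |14-1|=13, |11-1|=10, |14-1|=13, |10-1|=9, |9-1|=8, |6-1|=5, |12-1|=11, |8-1|=7, |0-1|=1, |10-1|=9, |16-1|=15, |8-1|=7, |15-1|=14. 5 nearest: (0,B), (6,A), (8,A), (8,A), (9,A). Counts: {'B': 1, 'A': 4}. Majority class: A.

A
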